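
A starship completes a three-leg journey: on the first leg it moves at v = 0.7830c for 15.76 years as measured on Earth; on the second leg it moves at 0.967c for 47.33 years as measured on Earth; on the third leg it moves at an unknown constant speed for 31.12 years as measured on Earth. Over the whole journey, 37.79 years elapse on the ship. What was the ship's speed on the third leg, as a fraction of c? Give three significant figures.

Leg 1: γ = 1/√(1 − 0.7830²) = 1/√0.3869 = 1.608; τ_1 = 15.76/1.608 = 9.803 years.
Leg 2: γ = 1/√(1 − 0.967²) = 1/√0.06491 = 3.925; τ_2 = 47.33/3.925 = 12.06 years.
Leg 3: speed unknown; τ_3 = 31.12/γ_3.
Total proper time: 9.803 + 12.06 + τ_3 = 37.79, so τ_3 = 37.79 − 21.86 = 15.93 years.
γ_3 = 31.12/15.93 = 1.954; β = √(1 − 1/γ²) = √0.7380.

β = 0.859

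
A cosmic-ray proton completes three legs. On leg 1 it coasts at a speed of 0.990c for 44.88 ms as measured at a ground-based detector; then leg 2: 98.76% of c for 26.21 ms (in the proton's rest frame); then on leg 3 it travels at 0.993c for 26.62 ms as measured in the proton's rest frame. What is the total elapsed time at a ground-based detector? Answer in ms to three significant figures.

Δt = 437 ms

Leg 1: 44.88 ms is already measured at a ground-based detector.
Leg 2: β = 0.9876; γ = 1/√(1 − 0.9876²) = 1/√0.02465 = 6.370; Δt_2 = 6.370 × 26.21 = 167.0 ms.
Leg 3: γ = 1/√(1 − 0.993²) = 1/√0.01395 = 8.466; Δt_3 = 8.466 × 26.62 = 225.4 ms.
Total: 44.88 + 167.0 + 225.4 ms.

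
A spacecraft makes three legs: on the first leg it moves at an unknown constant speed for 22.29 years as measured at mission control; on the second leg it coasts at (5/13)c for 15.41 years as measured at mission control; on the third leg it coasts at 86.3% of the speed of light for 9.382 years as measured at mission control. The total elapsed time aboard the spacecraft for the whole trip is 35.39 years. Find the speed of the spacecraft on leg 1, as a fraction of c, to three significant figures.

β = 0.676

Leg 1: speed unknown; τ_1 = 22.29/γ_1.
Leg 2: γ = 1/√(1 − (5/13)²) = 13/12 ≈ 1.083; τ_2 = 15.41/1.083 = 14.22 years.
Leg 3: β = 0.863; γ = 1/√(1 − 0.863²) = 1/√0.2552 = 1.979; τ_3 = 9.382/1.979 = 4.740 years.
Total proper time: τ_1 + 14.22 + 4.740 = 35.39, so τ_1 = 35.39 − 18.96 = 16.43 years.
γ_1 = 22.29/16.43 = 1.357; β = √(1 − 1/γ²) = √0.4570.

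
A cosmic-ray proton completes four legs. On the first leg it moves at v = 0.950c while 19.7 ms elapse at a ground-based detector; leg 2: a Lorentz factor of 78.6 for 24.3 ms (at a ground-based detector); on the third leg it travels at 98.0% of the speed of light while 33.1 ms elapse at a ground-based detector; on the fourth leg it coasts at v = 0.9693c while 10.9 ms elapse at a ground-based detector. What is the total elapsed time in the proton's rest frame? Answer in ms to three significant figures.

Leg 1: γ = 1/√(1 − 0.950²) = 1/√0.09750 = 3.203; τ_1 = 19.7/3.203 = 6.151 ms.
Leg 2: γ = 78.6; τ_2 = 24.3/78.60 = 0.3092 ms.
Leg 3: β = 0.980; γ = 1/√(1 − 0.980²) = 1/√0.03960 = 5.025; τ_3 = 33.1/5.025 = 6.587 ms.
Leg 4: γ = 1/√(1 − 0.9693²) = 1/√0.06046 = 4.067; τ_4 = 10.9/4.067 = 2.680 ms.
Total: 6.151 + 0.3092 + 6.587 + 2.680 ms.

τ = 15.7 ms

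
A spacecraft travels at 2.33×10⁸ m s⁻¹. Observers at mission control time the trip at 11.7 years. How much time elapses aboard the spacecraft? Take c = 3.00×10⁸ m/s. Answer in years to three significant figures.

β = 2.33×10⁸/3.00×10⁸ = 0.7767; γ = 1/√(1 − 0.7767²) = 1.588
The interval measured at mission control is the dilated one; the clock aboard the spacecraft measures the proper time τ = Δt/γ = 11.7/1.588 years.

τ = 7.37 years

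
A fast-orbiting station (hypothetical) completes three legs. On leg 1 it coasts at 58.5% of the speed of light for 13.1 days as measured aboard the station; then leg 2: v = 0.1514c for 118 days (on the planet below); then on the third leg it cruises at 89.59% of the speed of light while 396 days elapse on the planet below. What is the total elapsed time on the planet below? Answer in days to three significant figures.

Leg 1: β = 0.585; γ = 1/√(1 − 0.585²) = 1/√0.6578 = 1.233; Δt_1 = 1.233 × 13.1 = 16.15 days.
Leg 2: 118 days is already measured on the planet below.
Leg 3: 396 days is already measured on the planet below.
Total: 16.15 + 118.0 + 396.0 days.

Δt = 530 days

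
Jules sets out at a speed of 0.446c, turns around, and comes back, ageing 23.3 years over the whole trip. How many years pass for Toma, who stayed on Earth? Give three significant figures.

Δt = 26.0 years

γ = 1/√(1 − 0.446²) = 1/√0.8011 = 1.117
Earth-frame duration is the dilated interval: Δt = γτ = 1.117 × 23.3 years.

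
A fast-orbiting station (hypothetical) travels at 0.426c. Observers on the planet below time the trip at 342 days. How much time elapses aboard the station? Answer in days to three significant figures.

τ = 309 days

γ = 1/√(1 − 0.426²) = 1/√0.8185 = 1.105
The interval measured on the planet below is the dilated one; the clock aboard the station measures the proper time τ = Δt/γ = 342/1.105 days.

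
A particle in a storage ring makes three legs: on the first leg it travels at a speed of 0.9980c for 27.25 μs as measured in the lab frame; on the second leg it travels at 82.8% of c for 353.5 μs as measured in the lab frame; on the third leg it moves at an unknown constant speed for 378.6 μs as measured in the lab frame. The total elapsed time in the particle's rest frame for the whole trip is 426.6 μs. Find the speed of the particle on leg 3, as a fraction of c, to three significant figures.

Leg 1: γ = 1/√(1 − 0.9980²) = 1/√0.003996 = 15.82; τ_1 = 27.25/15.82 = 1.723 μs.
Leg 2: β = 0.828; γ = 1/√(1 − 0.828²) = 1/√0.3144 = 1.783; τ_2 = 353.5/1.783 = 198.2 μs.
Leg 3: speed unknown; τ_3 = 378.6/γ_3.
Total proper time: 1.723 + 198.2 + τ_3 = 426.6, so τ_3 = 426.6 − 199.9 = 226.7 μs.
γ_3 = 378.6/226.7 = 1.670; β = √(1 − 1/γ²) = √0.6416.

β = 0.801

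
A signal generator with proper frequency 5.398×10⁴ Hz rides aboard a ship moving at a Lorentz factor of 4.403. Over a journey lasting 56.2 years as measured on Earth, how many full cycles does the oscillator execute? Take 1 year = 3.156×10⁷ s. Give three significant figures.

N = 2.17×10¹³

γ = 4.403
The oscillator's own cycle count is N = f × τ where τ is the proper time on the ship. τ = Δt/γ = 56.2/4.403 = 12.76 years = 4.028×10⁸ s.
N = 5.398×10⁴ × 4.028×10⁸ = 2.174×10¹³.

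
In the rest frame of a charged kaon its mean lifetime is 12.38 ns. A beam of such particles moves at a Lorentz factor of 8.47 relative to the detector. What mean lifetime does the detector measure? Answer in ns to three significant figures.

Δt = 105 ns

γ = 8.47
The rest-frame lifetime is the proper time; the lab measures the dilated interval Δt = γτ₀ = 8.470 × 12.38 ns.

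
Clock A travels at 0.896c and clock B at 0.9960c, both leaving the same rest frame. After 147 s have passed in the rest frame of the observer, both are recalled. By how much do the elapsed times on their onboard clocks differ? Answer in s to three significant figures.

|τ_A − τ_B| = 52.1 s

A: γ = 1/√(1 − 0.896²) = 1/√0.1972 = 2.252; τ_A = 147/2.252 = 65.28 s.
B: γ = 1/√(1 − 0.9960²) = 1/√0.007984 = 11.19; τ_B = 147/11.19 = 13.13 s.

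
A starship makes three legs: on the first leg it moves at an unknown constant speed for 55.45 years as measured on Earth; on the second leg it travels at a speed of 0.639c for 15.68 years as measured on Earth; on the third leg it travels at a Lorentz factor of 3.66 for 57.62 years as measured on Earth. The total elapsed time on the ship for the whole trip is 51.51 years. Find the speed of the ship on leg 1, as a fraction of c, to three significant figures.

β = 0.904

Leg 1: speed unknown; τ_1 = 55.45/γ_1.
Leg 2: γ = 1/√(1 − 0.639²) = 1/√0.5917 = 1.300; τ_2 = 15.68/1.300 = 12.06 years.
Leg 3: γ = 3.66; τ_3 = 57.62/3.660 = 15.74 years.
Total proper time: τ_1 + 12.06 + 15.74 = 51.51, so τ_1 = 51.51 − 27.80 = 23.71 years.
γ_1 = 55.45/23.71 = 2.339; β = √(1 − 1/γ²) = √0.8172.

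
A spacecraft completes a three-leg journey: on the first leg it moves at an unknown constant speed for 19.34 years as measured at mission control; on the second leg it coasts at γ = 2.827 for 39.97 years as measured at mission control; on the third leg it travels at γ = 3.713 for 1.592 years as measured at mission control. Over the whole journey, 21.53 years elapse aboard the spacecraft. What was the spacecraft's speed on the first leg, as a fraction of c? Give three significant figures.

Leg 1: speed unknown; τ_1 = 19.34/γ_1.
Leg 2: γ = 2.827; τ_2 = 39.97/2.827 = 14.14 years.
Leg 3: γ = 3.713; τ_3 = 1.592/3.713 = 0.4288 years.
Total proper time: τ_1 + 14.14 + 0.4288 = 21.53, so τ_1 = 21.53 − 14.57 = 6.963 years.
γ_1 = 19.34/6.963 = 2.778; β = √(1 − 1/γ²) = √0.8704.

β = 0.933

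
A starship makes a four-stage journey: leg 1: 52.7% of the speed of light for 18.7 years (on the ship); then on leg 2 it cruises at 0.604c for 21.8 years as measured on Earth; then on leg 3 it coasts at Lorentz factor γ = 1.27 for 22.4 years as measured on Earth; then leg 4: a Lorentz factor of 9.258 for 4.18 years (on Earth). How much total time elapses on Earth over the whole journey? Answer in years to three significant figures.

Δt = 70.4 years

Leg 1: β = 0.527; γ = 1/√(1 − 0.527²) = 1/√0.7223 = 1.177; Δt_1 = 1.177 × 18.7 = 22.00 years.
Leg 2: 21.8 years is already measured on Earth.
Leg 3: 22.4 years is already measured on Earth.
Leg 4: 4.18 years is already measured on Earth.
Total: 22.00 + 21.80 + 22.40 + 4.180 years.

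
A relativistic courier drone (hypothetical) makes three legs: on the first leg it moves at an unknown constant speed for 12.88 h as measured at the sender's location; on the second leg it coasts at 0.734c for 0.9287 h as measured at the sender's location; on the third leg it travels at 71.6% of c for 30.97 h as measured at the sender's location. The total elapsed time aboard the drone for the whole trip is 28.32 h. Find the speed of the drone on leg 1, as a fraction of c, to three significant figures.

Leg 1: speed unknown; τ_1 = 12.88/γ_1.
Leg 2: γ = 1/√(1 − 0.734²) = 1/√0.4612 = 1.472; τ_2 = 0.9287/1.472 = 0.6307 h.
Leg 3: β = 0.716; γ = 1/√(1 − 0.716²) = 1/√0.4873 = 1.432; τ_3 = 30.97/1.432 = 21.62 h.
Total proper time: τ_1 + 0.6307 + 21.62 = 28.32, so τ_1 = 28.32 − 22.25 = 6.069 h.
γ_1 = 12.88/6.069 = 2.122; β = √(1 − 1/γ²) = √0.7780.

β = 0.882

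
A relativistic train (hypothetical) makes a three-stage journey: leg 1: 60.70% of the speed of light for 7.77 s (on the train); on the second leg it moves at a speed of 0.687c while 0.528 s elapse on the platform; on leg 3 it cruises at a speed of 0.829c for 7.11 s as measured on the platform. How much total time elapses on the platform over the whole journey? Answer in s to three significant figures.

Leg 1: β = 0.6070; γ = 1/√(1 − 0.6070²) = 1/√0.6316 = 1.258; Δt_1 = 1.258 × 7.77 = 9.777 s.
Leg 2: 0.528 s is already measured on the platform.
Leg 3: 7.11 s is already measured on the platform.
Total: 9.777 + 0.5280 + 7.110 s.

Δt = 17.4 s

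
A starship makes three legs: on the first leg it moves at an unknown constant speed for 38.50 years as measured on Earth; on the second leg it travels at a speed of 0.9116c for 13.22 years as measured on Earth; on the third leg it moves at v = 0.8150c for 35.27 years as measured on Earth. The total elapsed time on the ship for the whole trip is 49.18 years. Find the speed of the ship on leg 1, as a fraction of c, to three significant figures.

β = 0.796

Leg 1: speed unknown; τ_1 = 38.50/γ_1.
Leg 2: γ = 1/√(1 − 0.9116²) = 1/√0.1690 = 2.433; τ_2 = 13.22/2.433 = 5.434 years.
Leg 3: γ = 1/√(1 − 0.8150²) = 1/√0.3358 = 1.726; τ_3 = 35.27/1.726 = 20.44 years.
Total proper time: τ_1 + 5.434 + 20.44 = 49.18, so τ_1 = 49.18 − 25.87 = 23.31 years.
γ_1 = 38.50/23.31 = 1.652; β = √(1 − 1/γ²) = √0.6335.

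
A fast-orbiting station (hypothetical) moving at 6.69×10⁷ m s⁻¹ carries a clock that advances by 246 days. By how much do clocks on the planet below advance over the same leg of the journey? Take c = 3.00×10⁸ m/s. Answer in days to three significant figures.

β = 6.69×10⁷/3.00×10⁸ = 0.2230; γ = 1/√(1 − 0.2230²) = 1.026
The interval measured aboard the station is the proper time (both events occur at the same place in that frame); the lab-frame interval is Δt = γτ = 1.026 × 246 days.

Δt = 252 days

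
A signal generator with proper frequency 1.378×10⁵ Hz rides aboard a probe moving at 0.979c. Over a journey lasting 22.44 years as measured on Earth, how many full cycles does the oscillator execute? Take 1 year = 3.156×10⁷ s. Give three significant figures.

N = 1.99×10¹³

γ = 1/√(1 − 0.979²) = 1/√0.04156 = 4.905
The oscillator's own cycle count is N = f × τ where τ is the proper time aboard the probe. τ = Δt/γ = 22.44/4.905 = 4.575 years = 1.444×10⁸ s.
N = 1.378×10⁵ × 1.444×10⁸ = 1.989×10¹³.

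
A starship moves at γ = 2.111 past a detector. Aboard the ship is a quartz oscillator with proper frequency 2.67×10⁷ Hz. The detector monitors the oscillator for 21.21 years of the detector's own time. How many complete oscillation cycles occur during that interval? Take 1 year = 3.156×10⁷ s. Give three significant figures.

γ = 2.111
During 21.21 years of lab time, the oscillator's proper time advances by τ = Δt/γ = 21.21/2.111 = 10.05 years = 3.171×10⁸ s.
N = f × τ = 2.67×10⁷ × 3.171×10⁸ = 8.466×10¹⁵.

N = 8.47×10¹⁵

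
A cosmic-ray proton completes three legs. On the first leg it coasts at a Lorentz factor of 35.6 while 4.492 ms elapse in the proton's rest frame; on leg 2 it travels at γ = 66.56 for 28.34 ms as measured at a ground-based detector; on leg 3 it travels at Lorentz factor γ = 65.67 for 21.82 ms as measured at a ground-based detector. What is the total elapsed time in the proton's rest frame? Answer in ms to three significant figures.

τ = 5.25 ms

Leg 1: 4.492 ms is already measured in the proton's rest frame.
Leg 2: γ = 66.56; τ_2 = 28.34/66.56 = 0.4258 ms.
Leg 3: γ = 65.67; τ_3 = 21.82/65.67 = 0.3323 ms.
Total: 4.492 + 0.4258 + 0.3323 ms.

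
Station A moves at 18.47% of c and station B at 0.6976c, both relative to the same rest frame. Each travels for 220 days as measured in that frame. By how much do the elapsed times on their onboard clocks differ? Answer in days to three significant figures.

A: β = 0.1847; γ = 1/√(1 − 0.1847²) = 1/√0.9659 = 1.018; τ_A = 220/1.018 = 216.2 days.
B: γ = 1/√(1 − 0.6976²) = 1/√0.5134 = 1.396; τ_B = 220/1.396 = 157.6 days.

|τ_A − τ_B| = 58.6 days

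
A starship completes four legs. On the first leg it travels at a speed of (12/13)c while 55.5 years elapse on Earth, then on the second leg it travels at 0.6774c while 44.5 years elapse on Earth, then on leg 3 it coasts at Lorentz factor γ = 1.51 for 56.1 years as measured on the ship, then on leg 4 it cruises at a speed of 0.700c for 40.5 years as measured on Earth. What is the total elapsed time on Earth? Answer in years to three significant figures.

Leg 1: 55.5 years is already measured on Earth.
Leg 2: 44.5 years is already measured on Earth.
Leg 3: γ = 1.51; Δt_3 = 1.510 × 56.1 = 84.71 years.
Leg 4: 40.5 years is already measured on Earth.
Total: 55.50 + 44.50 + 84.71 + 40.50 years.

Δt = 225 years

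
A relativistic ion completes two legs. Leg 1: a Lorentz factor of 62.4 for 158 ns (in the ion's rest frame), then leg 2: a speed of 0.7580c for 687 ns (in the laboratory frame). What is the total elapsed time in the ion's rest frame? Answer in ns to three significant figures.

Leg 1: 158 ns is already measured in the ion's rest frame.
Leg 2: γ = 1/√(1 − 0.7580²) = 1/√0.4254 = 1.533; τ_2 = 687/1.533 = 448.1 ns.
Total: 158.0 + 448.1 ns.

τ = 606 ns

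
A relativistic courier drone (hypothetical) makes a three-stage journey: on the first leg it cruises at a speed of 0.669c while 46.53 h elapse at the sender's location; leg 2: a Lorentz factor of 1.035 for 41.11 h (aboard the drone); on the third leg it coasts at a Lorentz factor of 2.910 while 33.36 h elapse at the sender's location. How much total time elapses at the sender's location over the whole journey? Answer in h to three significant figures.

Δt = 122 h

Leg 1: 46.53 h is already measured at the sender's location.
Leg 2: γ = 1.035; Δt_2 = 1.035 × 41.11 = 42.55 h.
Leg 3: 33.36 h is already measured at the sender's location.
Total: 46.53 + 42.55 + 33.36 h.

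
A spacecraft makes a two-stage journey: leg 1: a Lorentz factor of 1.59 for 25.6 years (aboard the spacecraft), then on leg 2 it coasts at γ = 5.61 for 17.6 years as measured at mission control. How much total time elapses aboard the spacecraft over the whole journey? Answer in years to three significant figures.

τ = 28.7 years

Leg 1: 25.6 years is already measured aboard the spacecraft.
Leg 2: γ = 5.61; τ_2 = 17.6/5.610 = 3.137 years.
Total: 25.60 + 3.137 years.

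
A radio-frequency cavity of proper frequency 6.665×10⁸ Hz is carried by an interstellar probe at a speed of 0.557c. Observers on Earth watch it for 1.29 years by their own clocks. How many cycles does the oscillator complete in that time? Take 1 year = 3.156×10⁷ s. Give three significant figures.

γ = 1/√(1 − 0.557²) = 1/√0.6898 = 1.204
During 1.29 years of lab time, the oscillator's proper time advances by τ = Δt/γ = 1.29/1.204 = 1.071 years = 3.381×10⁷ s.
N = f × τ = 6.665×10⁸ × 3.381×10⁷ = 2.254×10¹⁶.

N = 2.25×10¹⁶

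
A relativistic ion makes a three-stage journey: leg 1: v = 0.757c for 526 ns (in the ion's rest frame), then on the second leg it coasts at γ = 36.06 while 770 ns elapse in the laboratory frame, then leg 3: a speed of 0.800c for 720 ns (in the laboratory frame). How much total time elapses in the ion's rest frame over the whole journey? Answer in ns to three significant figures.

τ = 979 ns

Leg 1: 526 ns is already measured in the ion's rest frame.
Leg 2: γ = 36.06; τ_2 = 770/36.06 = 21.35 ns.
Leg 3: γ = 1/√(1 − 0.800²) = 1/√0.3600 = 1.667; τ_3 = 720/1.667 = 432.0 ns.
Total: 526.0 + 21.35 + 432.0 ns.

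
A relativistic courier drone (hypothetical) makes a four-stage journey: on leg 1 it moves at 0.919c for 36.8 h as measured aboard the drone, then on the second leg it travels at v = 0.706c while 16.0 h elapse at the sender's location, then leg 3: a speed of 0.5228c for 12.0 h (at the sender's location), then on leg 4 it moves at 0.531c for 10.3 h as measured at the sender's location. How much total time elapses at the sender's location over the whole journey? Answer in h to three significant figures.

Δt = 132 h

Leg 1: γ = 1/√(1 − 0.919²) = 1/√0.1554 = 2.536; Δt_1 = 2.536 × 36.8 = 93.34 h.
Leg 2: 16.0 h is already measured at the sender's location.
Leg 3: 12.0 h is already measured at the sender's location.
Leg 4: 10.3 h is already measured at the sender's location.
Total: 93.34 + 16.00 + 12.00 + 10.30 h.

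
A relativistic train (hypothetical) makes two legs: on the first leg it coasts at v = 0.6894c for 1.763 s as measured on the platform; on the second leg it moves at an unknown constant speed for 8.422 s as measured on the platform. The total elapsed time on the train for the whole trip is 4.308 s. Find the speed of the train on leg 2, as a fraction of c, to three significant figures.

Leg 1: γ = 1/√(1 − 0.6894²) = 1/√0.5247 = 1.380; τ_1 = 1.763/1.380 = 1.277 s.
Leg 2: speed unknown; τ_2 = 8.422/γ_2.
Total proper time: 1.277 + τ_2 = 4.308, so τ_2 = 4.308 − 1.277 = 3.031 s.
γ_2 = 8.422/3.031 = 2.779; β = √(1 − 1/γ²) = √0.8705.

β = 0.933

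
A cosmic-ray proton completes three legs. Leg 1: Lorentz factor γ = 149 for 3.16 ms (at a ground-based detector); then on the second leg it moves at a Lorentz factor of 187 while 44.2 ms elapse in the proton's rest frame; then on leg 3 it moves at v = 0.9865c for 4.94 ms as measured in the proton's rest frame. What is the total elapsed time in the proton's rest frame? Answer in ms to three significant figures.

Leg 1: γ = 149; τ_1 = 3.16/149.0 = 0.02121 ms.
Leg 2: 44.2 ms is already measured in the proton's rest frame.
Leg 3: 4.94 ms is already measured in the proton's rest frame.
Total: 0.02121 + 44.20 + 4.940 ms.

τ = 49.2 ms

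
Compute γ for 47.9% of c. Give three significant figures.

γ = 1.14

β = 0.479; γ = 1/√(1 − 0.479²) = 1/√0.7706 = 1.139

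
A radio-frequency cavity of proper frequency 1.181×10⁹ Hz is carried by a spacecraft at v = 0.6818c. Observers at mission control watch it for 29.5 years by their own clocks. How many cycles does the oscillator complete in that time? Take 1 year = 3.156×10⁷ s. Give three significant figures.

γ = 1/√(1 − 0.6818²) = 1/√0.5351 = 1.367
During 29.5 years of lab time, the oscillator's proper time advances by τ = Δt/γ = 29.5/1.367 = 21.58 years = 6.811×10⁸ s.
N = f × τ = 1.181×10⁹ × 6.811×10⁸ = 8.044×10¹⁷.

N = 8.04×10¹⁷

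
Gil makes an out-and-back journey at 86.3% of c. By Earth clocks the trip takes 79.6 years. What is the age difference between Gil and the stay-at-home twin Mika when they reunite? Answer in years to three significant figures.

β = 0.863; γ = 1/√(1 − 0.863²) = 1/√0.2552 = 1.979
Gil's elapsed proper time: τ = 79.6/1.979 = 40.21 years.
Age gap = Δt − τ = 79.6 − 40.21 years.

Δt − τ = 39.4 years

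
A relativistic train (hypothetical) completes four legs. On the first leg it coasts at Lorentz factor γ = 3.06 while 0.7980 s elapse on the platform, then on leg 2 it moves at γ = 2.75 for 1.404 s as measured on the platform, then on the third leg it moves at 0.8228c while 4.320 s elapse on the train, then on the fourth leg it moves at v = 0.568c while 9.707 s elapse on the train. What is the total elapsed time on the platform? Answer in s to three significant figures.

Leg 1: 0.7980 s is already measured on the platform.
Leg 2: 1.404 s is already measured on the platform.
Leg 3: γ = 1/√(1 − 0.8228²) = 1/√0.3230 = 1.760; Δt_3 = 1.760 × 4.320 = 7.601 s.
Leg 4: γ = 1/√(1 − 0.568²) = 1/√0.6774 = 1.215; Δt_4 = 1.215 × 9.707 = 11.79 s.
Total: 0.7980 + 1.404 + 7.601 + 11.79 s.

Δt = 21.6 s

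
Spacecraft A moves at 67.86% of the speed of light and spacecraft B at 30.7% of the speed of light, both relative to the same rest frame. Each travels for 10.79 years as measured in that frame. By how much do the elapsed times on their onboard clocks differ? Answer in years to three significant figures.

A: β = 0.6786; γ = 1/√(1 − 0.6786²) = 1/√0.5395 = 1.361; τ_A = 10.79/1.361 = 7.925 years.
B: β = 0.307; γ = 1/√(1 − 0.307²) = 1/√0.9058 = 1.051; τ_B = 10.79/1.051 = 10.27 years.

|τ_A − τ_B| = 2.34 years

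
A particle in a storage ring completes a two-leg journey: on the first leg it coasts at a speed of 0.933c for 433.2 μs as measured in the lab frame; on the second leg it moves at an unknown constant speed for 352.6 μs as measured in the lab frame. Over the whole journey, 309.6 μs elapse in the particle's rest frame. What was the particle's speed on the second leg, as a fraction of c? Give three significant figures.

β = 0.900

Leg 1: γ = 1/√(1 − 0.933²) = 1/√0.1295 = 2.779; τ_1 = 433.2/2.779 = 155.9 μs.
Leg 2: speed unknown; τ_2 = 352.6/γ_2.
Total proper time: 155.9 + τ_2 = 309.6, so τ_2 = 309.6 − 155.9 = 153.7 μs.
γ_2 = 352.6/153.7 = 2.294; β = √(1 − 1/γ²) = √0.8100.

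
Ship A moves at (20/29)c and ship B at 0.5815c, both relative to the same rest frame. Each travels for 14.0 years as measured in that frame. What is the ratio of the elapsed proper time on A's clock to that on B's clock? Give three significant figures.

A: γ = 1/√(1 − (20/29)²) = 29/21 ≈ 1.381. B: γ = 1/√(1 − 0.5815²) = 1/√0.6619 = 1.229.
τ_A/τ_B = γ_B/γ_A = 1.229/1.381 = 0.8901, so τ_A/τ_B = 0.8901.

τ_A/τ_B = 0.890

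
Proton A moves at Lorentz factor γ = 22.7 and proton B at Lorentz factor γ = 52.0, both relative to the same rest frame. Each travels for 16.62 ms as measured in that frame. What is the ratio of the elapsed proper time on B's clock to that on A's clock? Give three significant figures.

A: γ = 22.7. B: γ = 52.0.
τ_A/τ_B = γ_B/γ_A = 52.00/22.70 = 2.291, so τ_B/τ_A = 0.4365.

τ_B/τ_A = 0.437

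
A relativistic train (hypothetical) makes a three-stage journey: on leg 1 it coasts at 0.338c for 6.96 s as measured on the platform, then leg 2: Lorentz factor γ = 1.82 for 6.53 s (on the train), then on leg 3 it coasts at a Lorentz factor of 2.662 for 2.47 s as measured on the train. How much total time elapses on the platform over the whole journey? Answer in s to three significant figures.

Δt = 25.4 s

Leg 1: 6.96 s is already measured on the platform.
Leg 2: γ = 1.82; Δt_2 = 1.820 × 6.53 = 11.88 s.
Leg 3: γ = 2.662; Δt_3 = 2.662 × 2.47 = 6.575 s.
Total: 6.960 + 11.88 + 6.575 s.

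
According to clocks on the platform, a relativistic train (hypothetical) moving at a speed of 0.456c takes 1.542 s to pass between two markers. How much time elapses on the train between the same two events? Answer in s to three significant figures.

τ = 1.37 s

γ = 1/√(1 − 0.456²) = 1/√0.7921 = 1.124
The interval measured on the platform is the dilated one; the clock on the train measures the proper time τ = Δt/γ = 1.542/1.124 s.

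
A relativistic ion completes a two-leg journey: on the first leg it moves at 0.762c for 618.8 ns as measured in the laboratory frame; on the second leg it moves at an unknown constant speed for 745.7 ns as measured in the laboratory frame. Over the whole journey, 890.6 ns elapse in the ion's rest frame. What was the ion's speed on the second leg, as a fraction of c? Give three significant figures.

Leg 1: γ = 1/√(1 − 0.762²) = 1/√0.4194 = 1.544; τ_1 = 618.8/1.544 = 400.7 ns.
Leg 2: speed unknown; τ_2 = 745.7/γ_2.
Total proper time: 400.7 + τ_2 = 890.6, so τ_2 = 890.6 − 400.7 = 489.9 ns.
γ_2 = 745.7/489.9 = 1.522; β = √(1 − 1/γ²) = √0.5684.

β = 0.754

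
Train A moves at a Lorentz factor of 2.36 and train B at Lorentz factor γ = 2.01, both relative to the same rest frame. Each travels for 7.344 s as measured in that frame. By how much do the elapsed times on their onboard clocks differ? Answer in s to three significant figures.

|τ_A − τ_B| = 0.542 s

A: γ = 2.36; τ_A = 7.344/2.360 = 3.112 s.
B: γ = 2.01; τ_B = 7.344/2.010 = 3.654 s.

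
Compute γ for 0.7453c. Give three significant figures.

γ = 1/√(1 − 0.7453²) = 1/√0.4445 = 1.500

γ = 1.50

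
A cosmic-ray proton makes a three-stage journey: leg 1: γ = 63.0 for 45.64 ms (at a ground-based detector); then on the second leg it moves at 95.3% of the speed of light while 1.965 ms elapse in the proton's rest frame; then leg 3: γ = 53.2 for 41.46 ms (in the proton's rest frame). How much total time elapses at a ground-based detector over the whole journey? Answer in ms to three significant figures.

Leg 1: 45.64 ms is already measured at a ground-based detector.
Leg 2: β = 0.953; γ = 1/√(1 − 0.953²) = 1/√0.09179 = 3.301; Δt_2 = 3.301 × 1.965 = 6.486 ms.
Leg 3: γ = 53.2; Δt_3 = 53.20 × 41.46 = 2206 ms.
Total: 45.64 + 6.486 + 2206 ms.

Δt = 2260 ms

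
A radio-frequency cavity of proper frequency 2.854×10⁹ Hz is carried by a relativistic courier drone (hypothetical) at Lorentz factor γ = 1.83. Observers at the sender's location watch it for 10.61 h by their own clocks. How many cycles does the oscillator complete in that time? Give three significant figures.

N = 5.96×10¹³

γ = 1.83
During 10.61 h of lab time, the oscillator's proper time advances by τ = Δt/γ = 10.61/1.830 = 5.798 h = 2.087×10⁴ s.
N = f × τ = 2.854×10⁹ × 2.087×10⁴ = 5.957×10¹³.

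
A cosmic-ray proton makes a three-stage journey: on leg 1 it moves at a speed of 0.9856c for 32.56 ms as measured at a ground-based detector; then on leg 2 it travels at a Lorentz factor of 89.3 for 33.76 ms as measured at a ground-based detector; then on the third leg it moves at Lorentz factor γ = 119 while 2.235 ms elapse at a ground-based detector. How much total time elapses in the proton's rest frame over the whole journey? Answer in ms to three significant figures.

Leg 1: γ = 1/√(1 − 0.9856²) = 1/√0.02859 = 5.914; τ_1 = 32.56/5.914 = 5.506 ms.
Leg 2: γ = 89.3; τ_2 = 33.76/89.30 = 0.3781 ms.
Leg 3: γ = 119; τ_3 = 2.235/119.0 = 0.01878 ms.
Total: 5.506 + 0.3781 + 0.01878 ms.

τ = 5.90 ms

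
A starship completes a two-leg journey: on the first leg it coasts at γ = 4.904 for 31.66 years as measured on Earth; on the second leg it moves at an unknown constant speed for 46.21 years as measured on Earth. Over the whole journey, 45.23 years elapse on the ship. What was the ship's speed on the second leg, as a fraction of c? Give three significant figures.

Leg 1: γ = 4.904; τ_1 = 31.66/4.904 = 6.456 years.
Leg 2: speed unknown; τ_2 = 46.21/γ_2.
Total proper time: 6.456 + τ_2 = 45.23, so τ_2 = 45.23 − 6.456 = 38.77 years.
γ_2 = 46.21/38.77 = 1.192; β = √(1 − 1/γ²) = √0.2959.

β = 0.544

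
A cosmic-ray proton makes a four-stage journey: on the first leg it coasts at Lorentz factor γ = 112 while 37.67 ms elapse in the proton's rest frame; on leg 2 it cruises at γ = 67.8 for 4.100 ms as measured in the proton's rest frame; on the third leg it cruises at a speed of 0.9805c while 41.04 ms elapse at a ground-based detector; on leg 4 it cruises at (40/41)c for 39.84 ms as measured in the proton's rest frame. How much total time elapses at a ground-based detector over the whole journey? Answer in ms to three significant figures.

Δt = 4720 ms

Leg 1: γ = 112; Δt_1 = 112.0 × 37.67 = 4219 ms.
Leg 2: γ = 67.8; Δt_2 = 67.80 × 4.100 = 278.0 ms.
Leg 3: 41.04 ms is already measured at a ground-based detector.
Leg 4: γ = 1/√(1 − (40/41)²) = 41/9 ≈ 4.556; Δt_4 = 4.556 × 39.84 = 181.5 ms.
Total: 4219 + 278.0 + 41.04 + 181.5 ms.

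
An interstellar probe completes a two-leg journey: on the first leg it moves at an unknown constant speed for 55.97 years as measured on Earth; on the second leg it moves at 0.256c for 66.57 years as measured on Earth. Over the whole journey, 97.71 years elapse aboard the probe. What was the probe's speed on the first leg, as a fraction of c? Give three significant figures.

Leg 1: speed unknown; τ_1 = 55.97/γ_1.
Leg 2: γ = 1/√(1 − 0.256²) = 1/√0.9345 = 1.034; τ_2 = 66.57/1.034 = 64.35 years.
Total proper time: τ_1 + 64.35 = 97.71, so τ_1 = 97.71 − 64.35 = 33.36 years.
γ_1 = 55.97/33.36 = 1.678; β = √(1 − 1/γ²) = √0.6448.

β = 0.803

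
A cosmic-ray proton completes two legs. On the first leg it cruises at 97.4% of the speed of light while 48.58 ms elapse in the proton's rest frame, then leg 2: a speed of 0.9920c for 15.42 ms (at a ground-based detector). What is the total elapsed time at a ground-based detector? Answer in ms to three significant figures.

Leg 1: β = 0.974; γ = 1/√(1 − 0.974²) = 1/√0.05132 = 4.414; Δt_1 = 4.414 × 48.58 = 214.4 ms.
Leg 2: 15.42 ms is already measured at a ground-based detector.
Total: 214.4 + 15.42 ms.

Δt = 230 ms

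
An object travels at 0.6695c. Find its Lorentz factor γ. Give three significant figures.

γ = 1.35

γ = 1/√(1 − 0.6695²) = 1/√0.5518 = 1.346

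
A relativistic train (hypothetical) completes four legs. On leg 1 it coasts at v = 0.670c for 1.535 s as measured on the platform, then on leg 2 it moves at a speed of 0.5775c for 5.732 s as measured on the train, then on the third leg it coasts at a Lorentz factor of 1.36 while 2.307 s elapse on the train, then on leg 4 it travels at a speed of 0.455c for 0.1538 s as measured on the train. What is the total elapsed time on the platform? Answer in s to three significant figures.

Leg 1: 1.535 s is already measured on the platform.
Leg 2: γ = 1/√(1 − 0.5775²) = 1/√0.6665 = 1.225; Δt_2 = 1.225 × 5.732 = 7.021 s.
Leg 3: γ = 1.36; Δt_3 = 1.360 × 2.307 = 3.138 s.
Leg 4: γ = 1/√(1 − 0.455²) = 1/√0.7930 = 1.123; Δt_4 = 1.123 × 0.1538 = 0.1727 s.
Total: 1.535 + 7.021 + 3.138 + 0.1727 s.

Δt = 11.9 s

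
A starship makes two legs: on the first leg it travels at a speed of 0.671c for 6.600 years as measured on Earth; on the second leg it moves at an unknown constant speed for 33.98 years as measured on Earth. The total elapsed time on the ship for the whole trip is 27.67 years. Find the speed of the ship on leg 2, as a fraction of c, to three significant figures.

Leg 1: γ = 1/√(1 − 0.671²) = 1/√0.5498 = 1.349; τ_1 = 6.600/1.349 = 4.894 years.
Leg 2: speed unknown; τ_2 = 33.98/γ_2.
Total proper time: 4.894 + τ_2 = 27.67, so τ_2 = 27.67 − 4.894 = 22.78 years.
γ_2 = 33.98/22.78 = 1.492; β = √(1 − 1/γ²) = √0.5507.

β = 0.742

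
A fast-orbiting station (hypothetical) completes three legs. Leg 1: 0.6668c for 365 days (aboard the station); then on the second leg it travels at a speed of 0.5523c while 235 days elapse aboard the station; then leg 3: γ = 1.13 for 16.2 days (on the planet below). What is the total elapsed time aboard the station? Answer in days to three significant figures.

Leg 1: 365 days is already measured aboard the station.
Leg 2: 235 days is already measured aboard the station.
Leg 3: γ = 1.13; τ_3 = 16.2/1.130 = 14.34 days.
Total: 365.0 + 235.0 + 14.34 days.

τ = 614 days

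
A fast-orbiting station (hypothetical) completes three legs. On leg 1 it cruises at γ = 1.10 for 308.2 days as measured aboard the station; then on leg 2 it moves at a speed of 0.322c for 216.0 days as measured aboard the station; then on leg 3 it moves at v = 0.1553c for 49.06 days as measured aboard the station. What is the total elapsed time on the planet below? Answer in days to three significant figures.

Leg 1: γ = 1.10; Δt_1 = 1.100 × 308.2 = 339.0 days.
Leg 2: γ = 1/√(1 − 0.322²) = 1/√0.8963 = 1.056; Δt_2 = 1.056 × 216.0 = 228.2 days.
Leg 3: γ = 1/√(1 − 0.1553²) = 1/√0.9759 = 1.012; Δt_3 = 1.012 × 49.06 = 49.66 days.
Total: 339.0 + 228.2 + 49.66 days.

Δt = 617 days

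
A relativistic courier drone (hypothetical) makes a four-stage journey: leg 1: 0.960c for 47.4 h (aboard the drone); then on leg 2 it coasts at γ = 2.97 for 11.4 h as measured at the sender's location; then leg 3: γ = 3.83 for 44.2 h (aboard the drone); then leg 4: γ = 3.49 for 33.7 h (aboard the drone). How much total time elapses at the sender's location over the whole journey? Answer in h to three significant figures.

Δt = 468 h

Leg 1: γ = 1/√(1 − 0.960²) = 25/7 ≈ 3.571; Δt_1 = 3.571 × 47.4 = 169.3 h.
Leg 2: 11.4 h is already measured at the sender's location.
Leg 3: γ = 3.83; Δt_3 = 3.830 × 44.2 = 169.3 h.
Leg 4: γ = 3.49; Δt_4 = 3.490 × 33.7 = 117.6 h.
Total: 169.3 + 11.40 + 169.3 + 117.6 h.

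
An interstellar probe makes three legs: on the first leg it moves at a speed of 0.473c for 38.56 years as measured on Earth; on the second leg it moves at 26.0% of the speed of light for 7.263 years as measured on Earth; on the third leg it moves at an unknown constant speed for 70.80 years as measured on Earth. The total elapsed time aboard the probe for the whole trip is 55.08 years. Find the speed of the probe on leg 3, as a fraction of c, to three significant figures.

β = 0.980

Leg 1: γ = 1/√(1 − 0.473²) = 1/√0.7763 = 1.135; τ_1 = 38.56/1.135 = 33.97 years.
Leg 2: β = 0.260; γ = 1/√(1 − 0.260²) = 1/√0.9324 = 1.036; τ_2 = 7.263/1.036 = 7.013 years.
Leg 3: speed unknown; τ_3 = 70.80/γ_3.
Total proper time: 33.97 + 7.013 + τ_3 = 55.08, so τ_3 = 55.08 − 40.99 = 14.09 years.
γ_3 = 70.80/14.09 = 5.024; β = √(1 − 1/γ²) = √0.9604.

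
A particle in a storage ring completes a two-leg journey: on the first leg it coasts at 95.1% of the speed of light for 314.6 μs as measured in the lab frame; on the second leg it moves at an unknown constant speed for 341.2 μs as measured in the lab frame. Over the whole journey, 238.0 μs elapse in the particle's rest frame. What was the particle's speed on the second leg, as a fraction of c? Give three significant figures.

Leg 1: β = 0.951; γ = 1/√(1 − 0.951²) = 1/√0.09560 = 3.234; τ_1 = 314.6/3.234 = 97.27 μs.
Leg 2: speed unknown; τ_2 = 341.2/γ_2.
Total proper time: 97.27 + τ_2 = 238.0, so τ_2 = 238.0 − 97.27 = 140.7 μs.
γ_2 = 341.2/140.7 = 2.425; β = √(1 − 1/γ²) = √0.8299.

β = 0.911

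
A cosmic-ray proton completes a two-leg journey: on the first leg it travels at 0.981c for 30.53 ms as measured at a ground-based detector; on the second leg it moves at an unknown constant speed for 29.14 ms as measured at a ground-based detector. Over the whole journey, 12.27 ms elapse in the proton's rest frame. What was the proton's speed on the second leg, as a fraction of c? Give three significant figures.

Leg 1: γ = 1/√(1 − 0.981²) = 1/√0.03764 = 5.154; τ_1 = 30.53/5.154 = 5.923 ms.
Leg 2: speed unknown; τ_2 = 29.14/γ_2.
Total proper time: 5.923 + τ_2 = 12.27, so τ_2 = 12.27 − 5.923 = 6.347 ms.
γ_2 = 29.14/6.347 = 4.591; β = √(1 − 1/γ²) = √0.9526.

β = 0.976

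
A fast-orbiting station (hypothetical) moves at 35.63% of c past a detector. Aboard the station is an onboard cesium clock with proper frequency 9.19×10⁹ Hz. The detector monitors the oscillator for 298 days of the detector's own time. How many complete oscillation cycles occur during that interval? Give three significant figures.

β = 0.3563; γ = 1/√(1 − 0.3563²) = 1/√0.8731 = 1.070
During 298 days of lab time, the oscillator's proper time advances by τ = Δt/γ = 298/1.070 = 278.4 days = 2.406×10⁷ s.
N = f × τ = 9.19×10⁹ × 2.406×10⁷ = 2.211×10¹⁷.

N = 2.21×10¹⁷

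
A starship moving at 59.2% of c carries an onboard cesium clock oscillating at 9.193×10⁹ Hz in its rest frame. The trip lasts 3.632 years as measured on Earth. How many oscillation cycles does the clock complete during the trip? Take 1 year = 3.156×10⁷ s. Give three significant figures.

N = 8.49×10¹⁷

β = 0.592; γ = 1/√(1 − 0.592²) = 1/√0.6495 = 1.241
The oscillator's own cycle count is N = f × τ where τ is the proper time on the ship. τ = Δt/γ = 3.632/1.241 = 2.927 years = 9.238×10⁷ s.
N = 9.193×10⁹ × 9.238×10⁷ = 8.493×10¹⁷.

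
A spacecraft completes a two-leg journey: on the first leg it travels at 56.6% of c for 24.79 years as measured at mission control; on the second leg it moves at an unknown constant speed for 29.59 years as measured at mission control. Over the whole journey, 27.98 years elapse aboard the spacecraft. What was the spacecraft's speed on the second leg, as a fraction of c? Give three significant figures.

β = 0.967

Leg 1: β = 0.566; γ = 1/√(1 − 0.566²) = 1/√0.6796 = 1.213; τ_1 = 24.79/1.213 = 20.44 years.
Leg 2: speed unknown; τ_2 = 29.59/γ_2.
Total proper time: 20.44 + τ_2 = 27.98, so τ_2 = 27.98 − 20.44 = 7.543 years.
γ_2 = 29.59/7.543 = 3.923; β = √(1 − 1/γ²) = √0.9350.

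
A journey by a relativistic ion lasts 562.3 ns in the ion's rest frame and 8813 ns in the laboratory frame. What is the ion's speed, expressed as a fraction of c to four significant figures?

β = 0.9980

The proper time is measured in the ion's rest frame (both events occur at the ion's location); Δt is measured in the laboratory frame. γ = Δt/τ = 8813/562.3 = 15.67.
β = √(1 − 1/γ²) = √(1 − 0.004071) = √0.9959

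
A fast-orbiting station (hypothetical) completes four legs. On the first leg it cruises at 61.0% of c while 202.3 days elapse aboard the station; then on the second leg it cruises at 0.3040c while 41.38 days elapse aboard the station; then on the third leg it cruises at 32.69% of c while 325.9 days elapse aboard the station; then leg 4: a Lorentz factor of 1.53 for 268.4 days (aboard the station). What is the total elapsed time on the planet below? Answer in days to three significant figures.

Leg 1: β = 0.610; γ = 1/√(1 − 0.610²) = 1/√0.6279 = 1.262; Δt_1 = 1.262 × 202.3 = 255.3 days.
Leg 2: γ = 1/√(1 − 0.3040²) = 1/√0.9076 = 1.050; Δt_2 = 1.050 × 41.38 = 43.44 days.
Leg 3: β = 0.3269; γ = 1/√(1 − 0.3269²) = 1/√0.8931 = 1.058; Δt_3 = 1.058 × 325.9 = 344.8 days.
Leg 4: γ = 1.53; Δt_4 = 1.530 × 268.4 = 410.7 days.
Total: 255.3 + 43.44 + 344.8 + 410.7 days.

Δt = 1050 days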